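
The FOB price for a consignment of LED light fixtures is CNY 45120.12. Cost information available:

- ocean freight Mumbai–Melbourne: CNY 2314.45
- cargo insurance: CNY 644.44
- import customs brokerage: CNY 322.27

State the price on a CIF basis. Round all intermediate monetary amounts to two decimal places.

CIF price: CNY 48079.01

Not relevant to the conversion: brokerage — on the buyer under both terms; not part of either seller's price.
From FOB to CIF, the seller additionally bears: freight, insurance.
CIF price = 45120.12 + 2314.45 + 644.44 = 48079.01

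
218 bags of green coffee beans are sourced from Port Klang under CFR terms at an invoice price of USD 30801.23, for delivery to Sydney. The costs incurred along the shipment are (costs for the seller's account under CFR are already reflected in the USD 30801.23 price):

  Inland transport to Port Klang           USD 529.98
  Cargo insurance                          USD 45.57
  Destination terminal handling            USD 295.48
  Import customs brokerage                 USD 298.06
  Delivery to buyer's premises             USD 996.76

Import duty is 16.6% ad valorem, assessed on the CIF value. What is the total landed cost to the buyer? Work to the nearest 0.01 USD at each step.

Total landed cost: USD 37557.67

CFR: the seller pays costs through ocean freight to the destination port, but not insurance.
Already in the invoice (seller's account under CFR): inland to port — exclude.
CIF value = CFR price + insurance = 30801.23 + 45.57 = 30846.80
Import duty = 30846.80 × 16.6% = 5120.57
Buyer bears: insurance 45.57 + destination terminal 295.48 + brokerage 298.06 + delivery 996.76 + duty 5120.57 = 6756.44
Landed cost = invoice 30801.23 + 6756.44 = 37557.67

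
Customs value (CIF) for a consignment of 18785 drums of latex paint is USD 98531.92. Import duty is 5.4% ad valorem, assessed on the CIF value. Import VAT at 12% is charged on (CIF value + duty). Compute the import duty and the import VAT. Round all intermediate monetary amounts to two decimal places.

Import duty: USD 5320.72; import VAT: USD 12462.32

Import duty = 98531.92 × 5.4% = 5320.72
VAT base = CIF + duty = 98531.92 + 5320.72 = 103852.64
Import VAT = 103852.64 × 12% = 12462.32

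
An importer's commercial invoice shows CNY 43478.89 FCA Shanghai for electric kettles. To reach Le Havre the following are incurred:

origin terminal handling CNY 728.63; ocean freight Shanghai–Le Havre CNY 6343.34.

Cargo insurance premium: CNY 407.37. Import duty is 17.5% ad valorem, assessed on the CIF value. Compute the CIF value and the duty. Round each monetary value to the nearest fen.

CIF value: CNY 50958.23; import duty: CNY 8917.69

CIF = FCA price + pre-shipment costs + freight + insurance
CIF = 43478.89 + 728.63 + 6343.34 + 407.37 = 50958.23
Import duty = 50958.23 × 17.5% = 8917.69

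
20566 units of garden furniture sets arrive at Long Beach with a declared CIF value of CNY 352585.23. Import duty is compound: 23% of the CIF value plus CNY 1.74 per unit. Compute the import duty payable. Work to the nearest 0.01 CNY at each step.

Import duty: CNY 116879.44

Ad valorem component: 352585.23 × 23% = 81094.60
Specific component: 20566 × 1.74 = 35784.84
Import duty = 81094.60 + 35784.84 = 116879.44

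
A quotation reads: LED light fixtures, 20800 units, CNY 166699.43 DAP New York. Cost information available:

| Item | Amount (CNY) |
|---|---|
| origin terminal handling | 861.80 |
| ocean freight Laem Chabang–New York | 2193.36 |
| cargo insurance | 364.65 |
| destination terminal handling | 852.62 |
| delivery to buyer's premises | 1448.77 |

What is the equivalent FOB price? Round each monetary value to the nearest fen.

Not relevant to the conversion: origin terminal — on the seller under both DAP and FOB; already in the DAP price and stays in the FOB price.
From DAP to FOB, the seller no longer bears: freight, insurance, destination terminal, delivery.
FOB price = 166699.43 − 2193.36 − 364.65 − 852.62 − 1448.77 = 161840.03

FOB price: CNY 161840.03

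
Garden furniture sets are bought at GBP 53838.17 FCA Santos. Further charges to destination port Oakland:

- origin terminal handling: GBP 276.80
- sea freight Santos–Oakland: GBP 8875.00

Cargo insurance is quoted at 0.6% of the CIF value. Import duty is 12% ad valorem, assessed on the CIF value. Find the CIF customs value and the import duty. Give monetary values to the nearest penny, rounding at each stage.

CIF value: GBP 63370.19; import duty: GBP 7604.42

Let C be the CIF value. C = FCA price + pre-shipment costs + freight + 0.6% × C
C − 0.6% × C = 53838.17 + 276.80 + 8875.00
0.994 × C = 62989.97
C = 62989.97 / 0.994 = 63370.19
Insurance premium = 0.6% × 63370.19 = 380.22
Import duty = 63370.19 × 12% = 7604.42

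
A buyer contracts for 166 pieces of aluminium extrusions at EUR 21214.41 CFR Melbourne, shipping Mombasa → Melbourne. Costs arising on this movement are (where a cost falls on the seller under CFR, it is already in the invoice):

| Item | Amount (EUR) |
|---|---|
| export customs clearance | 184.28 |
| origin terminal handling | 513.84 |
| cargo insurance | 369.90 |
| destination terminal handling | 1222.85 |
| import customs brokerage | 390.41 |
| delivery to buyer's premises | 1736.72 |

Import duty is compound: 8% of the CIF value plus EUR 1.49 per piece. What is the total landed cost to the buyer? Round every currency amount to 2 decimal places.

CFR: the seller pays costs through ocean freight to the destination port, but not insurance.
Already in the invoice (seller's account under CFR): export clearance, origin terminal — exclude.
CIF value = CFR price + insurance = 21214.41 + 369.90 = 21584.31
Ad valorem component: 21584.31 × 8% = 1726.74
Specific component: 166 × 1.49 = 247.34
Import duty = 1726.74 + 247.34 = 1974.08
Buyer bears: insurance 369.90 + destination terminal 1222.85 + brokerage 390.41 + delivery 1736.72 + duty 1974.08 = 5693.96
Landed cost = invoice 21214.41 + 5693.96 = 26908.37

Total landed cost: EUR 26908.37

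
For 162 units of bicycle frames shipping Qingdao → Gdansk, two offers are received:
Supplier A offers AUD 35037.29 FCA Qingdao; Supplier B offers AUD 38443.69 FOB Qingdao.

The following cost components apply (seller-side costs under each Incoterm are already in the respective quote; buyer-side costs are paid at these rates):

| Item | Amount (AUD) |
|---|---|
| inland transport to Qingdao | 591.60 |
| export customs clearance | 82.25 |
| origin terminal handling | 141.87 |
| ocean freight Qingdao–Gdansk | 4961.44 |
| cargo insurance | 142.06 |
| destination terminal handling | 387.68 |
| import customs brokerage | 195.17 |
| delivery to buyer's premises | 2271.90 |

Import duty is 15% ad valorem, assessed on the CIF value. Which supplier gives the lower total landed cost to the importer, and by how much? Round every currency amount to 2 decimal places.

Supplier A (FCA):
CIF value = FCA price + origin terminal + freight + insurance = 35037.29 + 141.87 + 4961.44 + 142.06 = 40282.66
Import duty = 40282.66 × 15% = 6042.40
Buyer bears (A): 141.87 + 4961.44 + 142.06 + 387.68 + 195.17 + 2271.90 = 8100.12
Landed cost (A) = invoice 35037.29 + 8100.12 + duty 6042.40 = 49179.81
Supplier B (FOB):
CIF value = FOB price + freight + insurance = 38443.69 + 4961.44 + 142.06 = 43547.19
Import duty = 43547.19 × 15% = 6532.08
Buyer bears (B): 4961.44 + 142.06 + 387.68 + 195.17 + 2271.90 = 7958.25
Landed cost (B) = invoice 38443.69 + 7958.25 + duty 6532.08 = 52934.02
Difference = |49179.81 − 52934.02| = 3754.21

Supplier A is cheaper by AUD 3754.21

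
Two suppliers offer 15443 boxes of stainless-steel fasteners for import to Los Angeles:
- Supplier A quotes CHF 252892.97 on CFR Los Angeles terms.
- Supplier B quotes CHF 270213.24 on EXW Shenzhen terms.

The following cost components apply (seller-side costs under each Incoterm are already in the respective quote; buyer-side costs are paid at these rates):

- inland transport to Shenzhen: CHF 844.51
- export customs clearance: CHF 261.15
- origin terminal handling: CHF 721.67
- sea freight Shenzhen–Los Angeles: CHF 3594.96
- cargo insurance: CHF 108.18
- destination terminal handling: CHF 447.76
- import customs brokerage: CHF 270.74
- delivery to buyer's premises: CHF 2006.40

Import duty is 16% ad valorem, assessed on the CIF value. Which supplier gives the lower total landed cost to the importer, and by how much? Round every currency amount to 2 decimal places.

Supplier A (CFR):
CIF value = CFR price + insurance = 252892.97 + 108.18 = 253001.15
Import duty = 253001.15 × 16% = 40480.18
Buyer bears (A): 108.18 + 447.76 + 270.74 + 2006.40 = 2833.08
Landed cost (A) = invoice 252892.97 + 2833.08 + duty 40480.18 = 296206.23
Supplier B (EXW):
CIF value = EXW price + inland to port + export clearance + origin terminal + freight + insurance = 270213.24 + 844.51 + 261.15 + 721.67 + 3594.96 + 108.18 = 275743.71
Import duty = 275743.71 × 16% = 44118.99
Buyer bears (B): 844.51 + 261.15 + 721.67 + 3594.96 + 108.18 + 447.76 + 270.74 + 2006.40 = 8255.37
Landed cost (B) = invoice 270213.24 + 8255.37 + duty 44118.99 = 322587.60
Difference = |296206.23 − 322587.60| = 26381.37

Supplier A is cheaper by CHF 26381.37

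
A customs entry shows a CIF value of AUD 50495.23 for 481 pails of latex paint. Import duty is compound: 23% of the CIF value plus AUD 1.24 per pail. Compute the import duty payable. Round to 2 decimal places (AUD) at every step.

Ad valorem component: 50495.23 × 23% = 11613.90
Specific component: 481 × 1.24 = 596.44
Import duty = 11613.90 + 596.44 = 12210.34

Import duty: AUD 12210.34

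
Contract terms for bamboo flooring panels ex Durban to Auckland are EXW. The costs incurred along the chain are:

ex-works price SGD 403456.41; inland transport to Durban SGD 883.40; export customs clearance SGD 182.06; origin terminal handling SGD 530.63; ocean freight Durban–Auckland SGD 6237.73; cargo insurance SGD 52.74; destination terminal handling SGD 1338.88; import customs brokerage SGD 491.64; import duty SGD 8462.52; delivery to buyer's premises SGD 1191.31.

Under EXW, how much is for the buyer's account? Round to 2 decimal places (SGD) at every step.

EXW: the seller makes goods available at their premises; the buyer bears all onward costs.
Seller's account: goods 403456.41 = 403456.41
Buyer's account: inland to port 883.40 + export clearance 182.06 + origin terminal 530.63 + freight 6237.73 + insurance 52.74 + destination terminal 1338.88 + brokerage 491.64 + duty 8462.52 + delivery 1191.31 = 19370.91

Buyer's account: SGD 19370.91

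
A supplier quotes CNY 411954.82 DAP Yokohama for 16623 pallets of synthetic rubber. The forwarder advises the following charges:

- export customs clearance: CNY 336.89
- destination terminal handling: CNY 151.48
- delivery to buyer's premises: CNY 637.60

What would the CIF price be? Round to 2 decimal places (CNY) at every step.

Not relevant to the conversion: export clearance — on the seller under both DAP and CIF; already in the DAP price and stays in the CIF price.
From DAP to CIF, the seller no longer bears: destination terminal, delivery.
CIF price = 411954.82 − 151.48 − 637.60 = 411165.74

CIF price: CNY 411165.74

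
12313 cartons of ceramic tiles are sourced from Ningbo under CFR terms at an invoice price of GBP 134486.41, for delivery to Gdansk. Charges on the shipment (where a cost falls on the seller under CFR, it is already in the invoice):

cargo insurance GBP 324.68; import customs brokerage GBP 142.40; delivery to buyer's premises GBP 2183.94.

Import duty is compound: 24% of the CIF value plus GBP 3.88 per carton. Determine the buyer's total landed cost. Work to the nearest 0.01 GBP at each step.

Total landed cost: GBP 217266.53

CFR: the seller pays costs through ocean freight to the destination port, but not insurance.
CIF value = CFR price + insurance = 134486.41 + 324.68 = 134811.09
Ad valorem component: 134811.09 × 24% = 32354.66
Specific component: 12313 × 3.88 = 47774.44
Import duty = 32354.66 + 47774.44 = 80129.10
Buyer bears: insurance 324.68 + brokerage 142.40 + delivery 2183.94 + duty 80129.10 = 82780.12
Landed cost = invoice 134486.41 + 82780.12 = 217266.53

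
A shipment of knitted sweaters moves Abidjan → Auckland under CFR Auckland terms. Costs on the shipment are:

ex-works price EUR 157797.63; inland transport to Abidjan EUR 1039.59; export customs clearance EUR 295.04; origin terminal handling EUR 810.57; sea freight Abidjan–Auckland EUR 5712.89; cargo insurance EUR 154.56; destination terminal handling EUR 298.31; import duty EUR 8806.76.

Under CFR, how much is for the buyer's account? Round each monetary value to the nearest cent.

Buyer's account: EUR 9259.63

CFR: the seller pays costs through ocean freight to the destination port, but not insurance.
Seller's account: goods 157797.63 + inland to port 1039.59 + export clearance 295.04 + origin terminal 810.57 + freight 5712.89 = 165655.72
Buyer's account: insurance 154.56 + destination terminal 298.31 + duty 8806.76 = 9259.63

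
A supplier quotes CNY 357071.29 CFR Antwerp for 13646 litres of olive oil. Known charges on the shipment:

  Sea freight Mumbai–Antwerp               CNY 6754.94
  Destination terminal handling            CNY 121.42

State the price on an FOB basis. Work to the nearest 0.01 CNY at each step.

Not relevant to the conversion: destination terminal — on the buyer under both terms; not part of either seller's price.
From CFR to FOB, the seller no longer bears: freight.
FOB price = 357071.29 − 6754.94 = 350316.35

FOB price: CNY 350316.35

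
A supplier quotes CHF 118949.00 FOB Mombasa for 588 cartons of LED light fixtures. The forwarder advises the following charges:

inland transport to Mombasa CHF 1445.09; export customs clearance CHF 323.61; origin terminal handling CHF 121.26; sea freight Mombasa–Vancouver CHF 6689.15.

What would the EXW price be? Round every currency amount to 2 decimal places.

EXW price: CHF 117059.04

Not relevant to the conversion: freight — on the buyer under both terms; not part of either seller's price.
From FOB to EXW, the seller no longer bears: inland to port, export clearance, origin terminal.
EXW price = 118949.00 − 1445.09 − 323.61 − 121.26 = 117059.04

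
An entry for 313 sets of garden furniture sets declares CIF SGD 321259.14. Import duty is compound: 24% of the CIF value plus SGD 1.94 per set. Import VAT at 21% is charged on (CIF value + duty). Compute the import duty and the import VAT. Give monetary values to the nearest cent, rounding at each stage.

Ad valorem component: 321259.14 × 24% = 77102.19
Specific component: 313 × 1.94 = 607.22
Import duty = 77102.19 + 607.22 = 77709.41
VAT base = CIF + duty = 321259.14 + 77709.41 = 398968.55
Import VAT = 398968.55 × 21% = 83783.40

Import duty: SGD 77709.41; import VAT: SGD 83783.40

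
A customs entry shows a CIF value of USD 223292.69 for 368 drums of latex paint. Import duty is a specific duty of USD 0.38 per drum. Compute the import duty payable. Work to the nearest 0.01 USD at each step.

Import duty: USD 139.84

Import duty = 368 × 0.38 = 139.84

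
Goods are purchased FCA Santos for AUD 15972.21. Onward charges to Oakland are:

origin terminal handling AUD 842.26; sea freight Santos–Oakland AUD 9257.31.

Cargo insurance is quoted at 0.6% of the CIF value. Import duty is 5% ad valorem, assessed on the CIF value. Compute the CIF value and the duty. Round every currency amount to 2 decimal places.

Let C be the CIF value. C = FCA price + pre-shipment costs + freight + 0.6% × C
C − 0.6% × C = 15972.21 + 842.26 + 9257.31
0.994 × C = 26071.78
C = 26071.78 / 0.994 = 26229.15
Insurance premium = 0.6% × 26229.15 = 157.37
Import duty = 26229.15 × 5% = 1311.46

CIF value: AUD 26229.15; import duty: AUD 1311.46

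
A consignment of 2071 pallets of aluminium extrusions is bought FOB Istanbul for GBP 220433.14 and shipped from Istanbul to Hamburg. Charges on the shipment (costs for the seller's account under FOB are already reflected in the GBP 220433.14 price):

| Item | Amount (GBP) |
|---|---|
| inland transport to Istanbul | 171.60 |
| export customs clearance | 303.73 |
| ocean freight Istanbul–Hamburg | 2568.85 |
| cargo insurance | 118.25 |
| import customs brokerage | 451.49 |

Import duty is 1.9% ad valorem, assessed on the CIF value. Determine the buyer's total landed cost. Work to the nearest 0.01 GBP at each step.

FOB: the seller bears costs until goods are on board at the origin port; the buyer bears freight, insurance and all costs thereafter.
Already in the invoice (seller's account under FOB): inland to port, export clearance — exclude.
CIF value = FOB price + freight + insurance = 220433.14 + 2568.85 + 118.25 = 223120.24
Import duty = 223120.24 × 1.9% = 4239.28
Buyer bears: freight 2568.85 + insurance 118.25 + brokerage 451.49 + duty 4239.28 = 7377.87
Landed cost = invoice 220433.14 + 7377.87 = 227811.01

Total landed cost: GBP 227811.01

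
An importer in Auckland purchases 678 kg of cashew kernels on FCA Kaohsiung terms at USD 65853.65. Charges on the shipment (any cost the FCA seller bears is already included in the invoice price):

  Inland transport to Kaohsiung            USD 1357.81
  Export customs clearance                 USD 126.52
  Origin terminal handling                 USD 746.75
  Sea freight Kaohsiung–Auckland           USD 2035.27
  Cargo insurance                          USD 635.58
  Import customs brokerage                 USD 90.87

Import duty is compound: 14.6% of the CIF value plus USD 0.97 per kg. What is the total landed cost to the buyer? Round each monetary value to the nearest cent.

Total landed cost: USD 80133.38

FCA: the seller delivers export-cleared goods to the carrier; the buyer bears costs from that point.
Already in the invoice (seller's account under FCA): inland to port, export clearance — exclude.
CIF value = FCA price + origin terminal + freight + insurance = 65853.65 + 746.75 + 2035.27 + 635.58 = 69271.25
Ad valorem component: 69271.25 × 14.6% = 10113.60
Specific component: 678 × 0.97 = 657.66
Import duty = 10113.60 + 657.66 = 10771.26
Buyer bears: origin terminal 746.75 + freight 2035.27 + insurance 635.58 + brokerage 90.87 + duty 10771.26 = 14279.73
Landed cost = invoice 65853.65 + 14279.73 = 80133.38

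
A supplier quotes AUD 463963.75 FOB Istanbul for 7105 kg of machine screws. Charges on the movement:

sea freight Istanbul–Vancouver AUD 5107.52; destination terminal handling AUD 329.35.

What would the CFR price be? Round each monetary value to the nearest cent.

Not relevant to the conversion: destination terminal — on the buyer under both terms; not part of either seller's price.
From FOB to CFR, the seller additionally bears: freight.
CFR price = 463963.75 + 5107.52 = 469071.27

CFR price: AUD 469071.27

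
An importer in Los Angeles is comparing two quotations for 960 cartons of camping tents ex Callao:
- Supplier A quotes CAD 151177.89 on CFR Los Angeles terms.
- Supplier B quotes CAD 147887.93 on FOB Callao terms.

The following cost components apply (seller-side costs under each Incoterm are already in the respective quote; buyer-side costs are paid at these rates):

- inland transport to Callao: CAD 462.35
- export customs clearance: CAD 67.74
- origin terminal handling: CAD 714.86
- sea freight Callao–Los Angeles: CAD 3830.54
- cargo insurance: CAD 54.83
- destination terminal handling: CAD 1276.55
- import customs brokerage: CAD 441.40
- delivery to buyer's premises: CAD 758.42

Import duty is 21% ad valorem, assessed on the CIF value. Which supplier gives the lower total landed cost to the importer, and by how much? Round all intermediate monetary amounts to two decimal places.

Supplier A is cheaper by CAD 654.10

Supplier A (CFR):
CIF value = CFR price + insurance = 151177.89 + 54.83 = 151232.72
Import duty = 151232.72 × 21% = 31758.87
Buyer bears (A): 54.83 + 1276.55 + 441.40 + 758.42 = 2531.20
Landed cost (A) = invoice 151177.89 + 2531.20 + duty 31758.87 = 185467.96
Supplier B (FOB):
CIF value = FOB price + freight + insurance = 147887.93 + 3830.54 + 54.83 = 151773.30
Import duty = 151773.30 × 21% = 31872.39
Buyer bears (B): 3830.54 + 54.83 + 1276.55 + 441.40 + 758.42 = 6361.74
Landed cost (B) = invoice 147887.93 + 6361.74 + duty 31872.39 = 186122.06
Difference = |185467.96 − 186122.06| = 654.10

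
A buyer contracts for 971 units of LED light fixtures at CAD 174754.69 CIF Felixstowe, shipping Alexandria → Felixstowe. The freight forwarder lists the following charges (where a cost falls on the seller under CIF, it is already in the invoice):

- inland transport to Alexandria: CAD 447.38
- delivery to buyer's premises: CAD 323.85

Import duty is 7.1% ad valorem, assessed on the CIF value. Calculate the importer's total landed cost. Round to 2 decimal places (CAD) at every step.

Total landed cost: CAD 187486.12

CIF: the seller pays costs through ocean freight and marine insurance to the destination port.
Already in the invoice (seller's account under CIF): inland to port — exclude.
The CIF price already equals the CIF value: 174754.69
Import duty = 174754.69 × 7.1% = 12407.58
Buyer bears: delivery 323.85 + duty 12407.58 = 12731.43
Landed cost = invoice 174754.69 + 12731.43 = 187486.12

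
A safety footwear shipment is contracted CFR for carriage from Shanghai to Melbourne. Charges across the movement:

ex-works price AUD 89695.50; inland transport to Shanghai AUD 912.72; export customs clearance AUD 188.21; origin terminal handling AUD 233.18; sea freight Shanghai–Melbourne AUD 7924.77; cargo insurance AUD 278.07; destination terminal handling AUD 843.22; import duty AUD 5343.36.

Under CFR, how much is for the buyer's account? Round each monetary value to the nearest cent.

Buyer's account: AUD 6464.65

CFR: the seller pays costs through ocean freight to the destination port, but not insurance.
Seller's account: goods 89695.50 + inland to port 912.72 + export clearance 188.21 + origin terminal 233.18 + freight 7924.77 = 98954.38
Buyer's account: insurance 278.07 + destination terminal 843.22 + duty 5343.36 = 6464.65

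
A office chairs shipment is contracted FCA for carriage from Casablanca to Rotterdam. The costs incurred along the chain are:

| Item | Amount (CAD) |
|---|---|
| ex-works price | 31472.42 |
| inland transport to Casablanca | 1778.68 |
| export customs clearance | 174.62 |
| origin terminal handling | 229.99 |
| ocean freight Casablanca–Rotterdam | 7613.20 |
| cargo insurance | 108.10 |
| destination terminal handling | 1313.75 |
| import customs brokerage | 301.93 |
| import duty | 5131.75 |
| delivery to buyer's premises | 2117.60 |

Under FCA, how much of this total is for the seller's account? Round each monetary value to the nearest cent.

Seller's account: CAD 33425.72

FCA: the seller delivers export-cleared goods to the carrier; the buyer bears costs from that point.
Seller's account: goods 31472.42 + inland to port 1778.68 + export clearance 174.62 = 33425.72
Buyer's account: origin terminal 229.99 + freight 7613.20 + insurance 108.10 + destination terminal 1313.75 + brokerage 301.93 + duty 5131.75 + delivery 2117.60 = 16816.32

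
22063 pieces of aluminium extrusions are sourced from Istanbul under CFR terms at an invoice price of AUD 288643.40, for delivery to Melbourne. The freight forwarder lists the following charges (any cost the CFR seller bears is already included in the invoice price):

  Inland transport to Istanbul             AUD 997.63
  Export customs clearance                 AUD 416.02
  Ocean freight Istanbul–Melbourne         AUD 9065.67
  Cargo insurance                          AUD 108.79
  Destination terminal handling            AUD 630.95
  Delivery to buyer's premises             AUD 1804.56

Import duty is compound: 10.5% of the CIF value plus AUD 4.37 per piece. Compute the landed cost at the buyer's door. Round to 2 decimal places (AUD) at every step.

Total landed cost: AUD 417921.99

CFR: the seller pays costs through ocean freight to the destination port, but not insurance.
Already in the invoice (seller's account under CFR): inland to port, export clearance, freight — exclude.
CIF value = CFR price + insurance = 288643.40 + 108.79 = 288752.19
Ad valorem component: 288752.19 × 10.5% = 30318.98
Specific component: 22063 × 4.37 = 96415.31
Import duty = 30318.98 + 96415.31 = 126734.29
Buyer bears: insurance 108.79 + destination terminal 630.95 + delivery 1804.56 + duty 126734.29 = 129278.59
Landed cost = invoice 288643.40 + 129278.59 = 417921.99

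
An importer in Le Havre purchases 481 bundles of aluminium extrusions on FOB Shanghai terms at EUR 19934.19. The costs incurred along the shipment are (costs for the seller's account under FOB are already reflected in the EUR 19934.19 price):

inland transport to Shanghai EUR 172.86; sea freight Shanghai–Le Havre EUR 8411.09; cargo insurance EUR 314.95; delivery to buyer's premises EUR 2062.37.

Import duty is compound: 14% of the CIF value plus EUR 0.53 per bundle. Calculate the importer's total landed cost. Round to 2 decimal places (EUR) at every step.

FOB: the seller bears costs until goods are on board at the origin port; the buyer bears freight, insurance and all costs thereafter.
Already in the invoice (seller's account under FOB): inland to port — exclude.
CIF value = FOB price + freight + insurance = 19934.19 + 8411.09 + 314.95 = 28660.23
Ad valorem component: 28660.23 × 14% = 4012.43
Specific component: 481 × 0.53 = 254.93
Import duty = 4012.43 + 254.93 = 4267.36
Buyer bears: freight 8411.09 + insurance 314.95 + delivery 2062.37 + duty 4267.36 = 15055.77
Landed cost = invoice 19934.19 + 15055.77 = 34989.96

Total landed cost: EUR 34989.96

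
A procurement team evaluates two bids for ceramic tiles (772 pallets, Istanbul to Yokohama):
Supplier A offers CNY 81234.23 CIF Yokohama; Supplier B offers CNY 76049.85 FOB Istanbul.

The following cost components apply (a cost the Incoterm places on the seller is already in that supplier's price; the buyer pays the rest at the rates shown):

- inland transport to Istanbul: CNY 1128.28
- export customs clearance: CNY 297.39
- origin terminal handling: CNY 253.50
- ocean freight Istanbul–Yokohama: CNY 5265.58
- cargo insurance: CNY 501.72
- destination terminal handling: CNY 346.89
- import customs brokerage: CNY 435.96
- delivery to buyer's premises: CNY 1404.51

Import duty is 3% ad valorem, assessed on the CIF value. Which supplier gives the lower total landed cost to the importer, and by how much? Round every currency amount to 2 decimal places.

Supplier A (CIF):
The CIF price already equals the CIF value: 81234.23
Import duty = 81234.23 × 3% = 2437.03
Buyer bears (A): 346.89 + 435.96 + 1404.51 = 2187.36
Landed cost (A) = invoice 81234.23 + 2187.36 + duty 2437.03 = 85858.62
Supplier B (FOB):
CIF value = FOB price + freight + insurance = 76049.85 + 5265.58 + 501.72 = 81817.15
Import duty = 81817.15 × 3% = 2454.51
Buyer bears (B): 5265.58 + 501.72 + 346.89 + 435.96 + 1404.51 = 7954.66
Landed cost (B) = invoice 76049.85 + 7954.66 + duty 2454.51 = 86459.02
Difference = |85858.62 − 86459.02| = 600.40

Supplier A is cheaper by CNY 600.40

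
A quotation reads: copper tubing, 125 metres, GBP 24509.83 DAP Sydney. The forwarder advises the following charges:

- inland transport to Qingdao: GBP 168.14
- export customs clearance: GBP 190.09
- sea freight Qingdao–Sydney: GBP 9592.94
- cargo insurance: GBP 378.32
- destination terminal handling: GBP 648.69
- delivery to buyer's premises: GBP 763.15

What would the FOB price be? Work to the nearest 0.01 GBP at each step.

FOB price: GBP 13126.73

Not relevant to the conversion: export clearance, inland to port — on the seller under both DAP and FOB; already in the DAP price and stays in the FOB price.
From DAP to FOB, the seller no longer bears: freight, insurance, destination terminal, delivery.
FOB price = 24509.83 − 9592.94 − 378.32 − 648.69 − 763.15 = 13126.73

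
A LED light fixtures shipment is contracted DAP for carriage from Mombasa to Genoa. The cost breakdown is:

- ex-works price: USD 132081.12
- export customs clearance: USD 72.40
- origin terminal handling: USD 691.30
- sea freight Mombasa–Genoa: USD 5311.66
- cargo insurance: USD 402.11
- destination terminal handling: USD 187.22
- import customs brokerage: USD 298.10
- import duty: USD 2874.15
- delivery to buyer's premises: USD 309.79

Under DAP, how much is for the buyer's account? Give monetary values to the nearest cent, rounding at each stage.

DAP: the seller bears all costs to the named destination except import duty and clearance.
Seller's account: goods 132081.12 + export clearance 72.40 + origin terminal 691.30 + freight 5311.66 + insurance 402.11 + destination terminal 187.22 + delivery 309.79 = 139055.60
Buyer's account: brokerage 298.10 + duty 2874.15 = 3172.25

Buyer's account: USD 3172.25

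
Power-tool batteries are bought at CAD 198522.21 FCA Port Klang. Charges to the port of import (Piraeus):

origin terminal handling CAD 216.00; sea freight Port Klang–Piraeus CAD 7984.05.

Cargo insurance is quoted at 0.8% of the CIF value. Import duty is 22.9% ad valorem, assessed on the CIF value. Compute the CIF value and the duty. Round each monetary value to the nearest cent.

Let C be the CIF value. C = FCA price + pre-shipment costs + freight + 0.8% × C
C − 0.8% × C = 198522.21 + 216.00 + 7984.05
0.992 × C = 206722.26
C = 206722.26 / 0.992 = 208389.38
Insurance premium = 0.8% × 208389.38 = 1667.12
Import duty = 208389.38 × 22.9% = 47721.17

CIF value: CAD 208389.38; import duty: CAD 47721.17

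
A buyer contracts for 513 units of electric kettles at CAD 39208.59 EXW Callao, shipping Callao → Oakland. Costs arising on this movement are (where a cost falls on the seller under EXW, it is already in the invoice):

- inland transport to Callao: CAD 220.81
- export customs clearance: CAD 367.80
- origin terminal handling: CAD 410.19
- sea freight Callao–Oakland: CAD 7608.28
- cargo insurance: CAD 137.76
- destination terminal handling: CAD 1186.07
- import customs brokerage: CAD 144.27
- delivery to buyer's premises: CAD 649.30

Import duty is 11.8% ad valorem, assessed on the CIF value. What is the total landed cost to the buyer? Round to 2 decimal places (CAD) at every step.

EXW: the seller makes goods available at their premises; the buyer bears all onward costs.
CIF value = EXW price + inland to port + export clearance + origin terminal + freight + insurance = 39208.59 + 220.81 + 367.80 + 410.19 + 7608.28 + 137.76 = 47953.43
Import duty = 47953.43 × 11.8% = 5658.50
Buyer bears: inland to port 220.81 + export clearance 367.80 + origin terminal 410.19 + freight 7608.28 + insurance 137.76 + destination terminal 1186.07 + brokerage 144.27 + delivery 649.30 + duty 5658.50 = 16382.98
Landed cost = invoice 39208.59 + 16382.98 = 55591.57

Total landed cost: CAD 55591.57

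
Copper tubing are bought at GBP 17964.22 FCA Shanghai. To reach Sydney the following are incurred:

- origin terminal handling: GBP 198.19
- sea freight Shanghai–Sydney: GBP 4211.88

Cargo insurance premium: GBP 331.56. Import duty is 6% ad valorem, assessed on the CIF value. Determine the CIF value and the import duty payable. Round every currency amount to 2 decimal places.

CIF = FCA price + pre-shipment costs + freight + insurance
CIF = 17964.22 + 198.19 + 4211.88 + 331.56 = 22705.85
Import duty = 22705.85 × 6% = 1362.35

CIF value: GBP 22705.85; import duty: GBP 1362.35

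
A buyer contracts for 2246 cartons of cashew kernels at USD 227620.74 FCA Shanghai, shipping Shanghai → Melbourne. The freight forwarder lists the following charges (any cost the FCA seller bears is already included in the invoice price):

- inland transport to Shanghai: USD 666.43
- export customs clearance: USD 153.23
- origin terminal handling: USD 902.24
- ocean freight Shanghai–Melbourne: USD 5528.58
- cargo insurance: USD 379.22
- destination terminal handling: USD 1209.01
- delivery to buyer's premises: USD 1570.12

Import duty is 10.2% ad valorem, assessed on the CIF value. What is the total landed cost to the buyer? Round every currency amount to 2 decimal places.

Total landed cost: USD 261121.85

FCA: the seller delivers export-cleared goods to the carrier; the buyer bears costs from that point.
Already in the invoice (seller's account under FCA): inland to port, export clearance — exclude.
CIF value = FCA price + origin terminal + freight + insurance = 227620.74 + 902.24 + 5528.58 + 379.22 = 234430.78
Import duty = 234430.78 × 10.2% = 23911.94
Buyer bears: origin terminal 902.24 + freight 5528.58 + insurance 379.22 + destination terminal 1209.01 + delivery 1570.12 + duty 23911.94 = 33501.11
Landed cost = invoice 227620.74 + 33501.11 = 261121.85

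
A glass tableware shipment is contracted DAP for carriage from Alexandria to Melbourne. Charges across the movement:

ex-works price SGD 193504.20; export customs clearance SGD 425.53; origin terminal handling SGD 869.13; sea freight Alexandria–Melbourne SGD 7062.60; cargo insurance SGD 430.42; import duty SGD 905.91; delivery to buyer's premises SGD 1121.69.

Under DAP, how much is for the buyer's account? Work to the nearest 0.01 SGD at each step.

DAP: the seller bears all costs to the named destination except import duty and clearance.
Seller's account: goods 193504.20 + export clearance 425.53 + origin terminal 869.13 + freight 7062.60 + insurance 430.42 + delivery 1121.69 = 203413.57
Buyer's account: duty 905.91 = 905.91

Buyer's account: SGD 905.91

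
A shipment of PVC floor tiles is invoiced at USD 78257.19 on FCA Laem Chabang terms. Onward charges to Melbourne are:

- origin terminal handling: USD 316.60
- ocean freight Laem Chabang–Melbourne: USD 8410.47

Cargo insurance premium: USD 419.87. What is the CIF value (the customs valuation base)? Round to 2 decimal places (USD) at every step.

CIF value: USD 87404.13

CIF = FCA price + pre-shipment costs + freight + insurance
CIF = 78257.19 + 316.60 + 8410.47 + 419.87 = 87404.13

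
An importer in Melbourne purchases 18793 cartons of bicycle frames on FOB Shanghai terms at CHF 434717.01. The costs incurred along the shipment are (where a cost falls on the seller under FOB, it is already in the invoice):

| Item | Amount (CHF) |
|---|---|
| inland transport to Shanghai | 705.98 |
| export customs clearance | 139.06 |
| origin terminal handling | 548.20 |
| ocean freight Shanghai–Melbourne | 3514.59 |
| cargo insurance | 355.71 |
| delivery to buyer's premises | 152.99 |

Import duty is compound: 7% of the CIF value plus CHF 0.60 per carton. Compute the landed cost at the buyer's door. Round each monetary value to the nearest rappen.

Total landed cost: CHF 480717.21

FOB: the seller bears costs until goods are on board at the origin port; the buyer bears freight, insurance and all costs thereafter.
Already in the invoice (seller's account under FOB): inland to port, export clearance, origin terminal — exclude.
CIF value = FOB price + freight + insurance = 434717.01 + 3514.59 + 355.71 = 438587.31
Ad valorem component: 438587.31 × 7% = 30701.11
Specific component: 18793 × 0.60 = 11275.80
Import duty = 30701.11 + 11275.80 = 41976.91
Buyer bears: freight 3514.59 + insurance 355.71 + delivery 152.99 + duty 41976.91 = 46000.20
Landed cost = invoice 434717.01 + 46000.20 = 480717.21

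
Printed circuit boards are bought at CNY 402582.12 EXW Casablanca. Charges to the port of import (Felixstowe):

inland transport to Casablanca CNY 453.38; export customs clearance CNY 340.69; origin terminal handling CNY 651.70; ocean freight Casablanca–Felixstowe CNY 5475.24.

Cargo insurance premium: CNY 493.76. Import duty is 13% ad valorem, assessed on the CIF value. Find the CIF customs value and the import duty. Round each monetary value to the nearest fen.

CIF value: CNY 409996.89; import duty: CNY 53299.60

CIF = EXW price + pre-shipment costs + freight + insurance
CIF = 402582.12 + 453.38 + 340.69 + 651.70 + 5475.24 + 493.76 = 409996.89
Import duty = 409996.89 × 13% = 53299.60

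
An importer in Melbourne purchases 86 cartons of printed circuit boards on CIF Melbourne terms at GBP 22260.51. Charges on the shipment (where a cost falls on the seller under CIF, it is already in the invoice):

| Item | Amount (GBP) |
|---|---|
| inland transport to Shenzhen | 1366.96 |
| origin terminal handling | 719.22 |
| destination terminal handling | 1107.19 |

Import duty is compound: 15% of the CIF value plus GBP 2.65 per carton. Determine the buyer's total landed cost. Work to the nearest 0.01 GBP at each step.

CIF: the seller pays costs through ocean freight and marine insurance to the destination port.
Already in the invoice (seller's account under CIF): inland to port, origin terminal — exclude.
The CIF price already equals the CIF value: 22260.51
Ad valorem component: 22260.51 × 15% = 3339.08
Specific component: 86 × 2.65 = 227.90
Import duty = 3339.08 + 227.90 = 3566.98
Buyer bears: destination terminal 1107.19 + duty 3566.98 = 4674.17
Landed cost = invoice 22260.51 + 4674.17 = 26934.68

Total landed cost: GBP 26934.68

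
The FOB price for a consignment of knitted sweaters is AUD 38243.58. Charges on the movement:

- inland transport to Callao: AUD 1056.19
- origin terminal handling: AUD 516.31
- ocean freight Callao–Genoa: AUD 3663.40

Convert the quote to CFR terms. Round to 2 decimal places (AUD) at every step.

CFR price: AUD 41906.98

Not relevant to the conversion: origin terminal, inland to port — on the seller under both FOB and CFR; already in the FOB price and stays in the CFR price.
From FOB to CFR, the seller additionally bears: freight.
CFR price = 38243.58 + 3663.40 = 41906.98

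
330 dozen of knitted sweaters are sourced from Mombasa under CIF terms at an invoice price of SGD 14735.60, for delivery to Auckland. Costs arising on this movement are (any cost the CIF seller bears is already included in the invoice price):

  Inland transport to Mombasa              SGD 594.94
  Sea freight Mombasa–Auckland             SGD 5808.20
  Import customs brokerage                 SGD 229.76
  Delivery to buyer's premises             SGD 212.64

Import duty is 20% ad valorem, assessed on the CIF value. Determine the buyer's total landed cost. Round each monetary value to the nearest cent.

CIF: the seller pays costs through ocean freight and marine insurance to the destination port.
Already in the invoice (seller's account under CIF): inland to port, freight — exclude.
The CIF price already equals the CIF value: 14735.60
Import duty = 14735.60 × 20% = 2947.12
Buyer bears: brokerage 229.76 + delivery 212.64 + duty 2947.12 = 3389.52
Landed cost = invoice 14735.60 + 3389.52 = 18125.12

Total landed cost: SGD 18125.12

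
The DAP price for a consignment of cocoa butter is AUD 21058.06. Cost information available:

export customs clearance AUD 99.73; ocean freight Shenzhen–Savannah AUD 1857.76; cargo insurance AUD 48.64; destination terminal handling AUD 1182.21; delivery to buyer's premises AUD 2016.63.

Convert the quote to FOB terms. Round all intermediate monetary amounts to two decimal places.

Not relevant to the conversion: export clearance — on the seller under both DAP and FOB; already in the DAP price and stays in the FOB price.
From DAP to FOB, the seller no longer bears: freight, insurance, destination terminal, delivery.
FOB price = 21058.06 − 1857.76 − 48.64 − 1182.21 − 2016.63 = 15952.82

FOB price: AUD 15952.82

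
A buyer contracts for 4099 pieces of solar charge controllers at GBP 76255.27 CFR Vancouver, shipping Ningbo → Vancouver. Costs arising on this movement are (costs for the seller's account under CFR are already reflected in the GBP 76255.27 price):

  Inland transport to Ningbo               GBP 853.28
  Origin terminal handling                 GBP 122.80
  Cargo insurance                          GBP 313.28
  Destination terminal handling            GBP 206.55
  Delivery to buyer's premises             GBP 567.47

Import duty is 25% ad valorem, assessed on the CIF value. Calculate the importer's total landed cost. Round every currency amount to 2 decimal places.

CFR: the seller pays costs through ocean freight to the destination port, but not insurance.
Already in the invoice (seller's account under CFR): inland to port, origin terminal — exclude.
CIF value = CFR price + insurance = 76255.27 + 313.28 = 76568.55
Import duty = 76568.55 × 25% = 19142.14
Buyer bears: insurance 313.28 + destination terminal 206.55 + delivery 567.47 + duty 19142.14 = 20229.44
Landed cost = invoice 76255.27 + 20229.44 = 96484.71

Total landed cost: GBP 96484.71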